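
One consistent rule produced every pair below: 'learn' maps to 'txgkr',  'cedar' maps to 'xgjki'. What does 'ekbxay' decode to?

The word is reversed, then every letter is shifted forward by 6.
Reversing it on ekbxay: shift back: e−6=y, k−6=e, b−6=v, x−6=r, a−6=u, y−6=s → yevrus; then reverse → survey.

survey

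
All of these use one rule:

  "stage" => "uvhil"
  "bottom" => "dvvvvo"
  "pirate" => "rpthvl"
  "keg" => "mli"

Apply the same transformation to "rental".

Vowels shift forward by 7 and consonants shift forward by 2.
For rental: r(cons)+2=t, e(vowel)+7=l, n(cons)+2=p, t(cons)+2=v, a(vowel)+7=h, l(cons)+2=n.

tlpvhn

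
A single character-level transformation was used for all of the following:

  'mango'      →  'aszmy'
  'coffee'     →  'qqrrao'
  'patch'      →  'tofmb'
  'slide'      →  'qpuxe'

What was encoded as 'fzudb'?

print

The word is reversed, then every letter is shifted forward by 12.
Reversing it on fzudb: shift back: f−12=t, z−12=n, u−12=i, d−12=r, b−12=p → tnirp; then reverse → print.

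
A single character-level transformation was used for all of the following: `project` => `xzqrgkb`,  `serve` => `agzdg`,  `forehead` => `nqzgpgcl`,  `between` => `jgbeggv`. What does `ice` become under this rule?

kkg

The shift depends on letter class: consonant p→x is +8, but vowel o→q is +2. Vowels shift forward by 2 and consonants shift forward by 8.
Applying it to ice: i(vowel)+2=k, c(cons)+8=k, e(vowel)+2=g.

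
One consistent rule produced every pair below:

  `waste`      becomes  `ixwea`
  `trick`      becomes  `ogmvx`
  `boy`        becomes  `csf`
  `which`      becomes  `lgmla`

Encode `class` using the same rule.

Read the word backwards and shift each letter +4.
Applying it to class: reverse → ssalc; then shift: s+4=w, s+4=w, a+4=e, l+4=p, c+4=g.

wwepg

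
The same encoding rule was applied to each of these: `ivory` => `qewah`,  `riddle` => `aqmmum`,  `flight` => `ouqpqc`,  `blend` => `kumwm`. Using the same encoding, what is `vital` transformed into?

The shift depends on letter class: consonant v→e is +9, but vowel i→q is +8. Vowels shift forward by 8 and consonants shift forward by 9.
Applying it to vital: v(cons)+9=e, i(vowel)+8=q, t(cons)+9=c, a(vowel)+8=i, l(cons)+9=u.

eqciu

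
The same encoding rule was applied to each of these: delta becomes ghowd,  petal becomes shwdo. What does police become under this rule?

srolfh

Each letter is shifted forward by 3 in the alphabet (a Caesar shift of +3).
Applying it to police: p+3=s, o+3=r, l+3=o, i+3=l, c+3=f, e+3=h.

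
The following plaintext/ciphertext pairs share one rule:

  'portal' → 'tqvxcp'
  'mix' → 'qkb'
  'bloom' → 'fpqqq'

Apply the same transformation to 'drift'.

hvkjx

The shift depends on letter class: consonant p→t is +4, but vowel o→q is +2. The rule splits by letter class: vowels +2, consonants +4.
On drift: d(cons)+4=h, r(cons)+4=v, i(vowel)+2=k, f(cons)+4=j, t(cons)+4=x.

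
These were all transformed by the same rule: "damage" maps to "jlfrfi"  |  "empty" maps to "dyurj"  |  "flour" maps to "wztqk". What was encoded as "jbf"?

The output letters match the input read backwards, each shifted +5: damage reversed is egamad. Read the word backwards and shift each letter +5.
Undoing it on jbf: shift back: j−5=e, b−5=w, f−5=a → ewa; then reverse → awe.

awe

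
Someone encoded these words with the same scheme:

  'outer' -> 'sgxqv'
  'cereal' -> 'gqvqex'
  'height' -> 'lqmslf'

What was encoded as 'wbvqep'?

The shifts repeat in a cycle of length 2: positions 0,1,… shift by +4, +12, then the pattern repeats.
Undoing it on wbvqep: w−4=s, b−12=p, v−4=r, q−12=e, e−4=a, p−12=d.

spread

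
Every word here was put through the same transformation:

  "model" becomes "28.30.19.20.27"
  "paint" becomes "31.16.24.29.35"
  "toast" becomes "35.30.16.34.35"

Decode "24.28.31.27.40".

m is letter #13 and maps to 28: an offset of 15. Each letter is replaced by its alphabet position (a=1..z=26) + 15.
Undoing it on 24.28.31.27.40: 24→(24−15)÷1=9=i, 28→(28−15)÷1=13=m, 31→(31−15)÷1=16=p, 27→(27−15)÷1=12=l, 40→(40−15)÷1=25=y.

imply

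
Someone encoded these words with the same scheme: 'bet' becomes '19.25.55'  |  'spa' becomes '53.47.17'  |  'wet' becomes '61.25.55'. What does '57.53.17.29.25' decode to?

Each letter becomes 2×(its alphabet position, a=1..z=26) + 15.
Reversing it on 57.53.17.29.25: 57→(57−15)÷2=21=u, 53→(53−15)÷2=19=s, 17→(17−15)÷2=1=a, 29→(29−15)÷2=7=g, 25→(25−15)÷2=5=e.

usage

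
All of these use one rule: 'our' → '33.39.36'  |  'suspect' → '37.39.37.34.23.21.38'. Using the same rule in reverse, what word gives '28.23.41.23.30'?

jewel

o is letter #15 and maps to 33: an offset of 18. Each letter is replaced by its alphabet position (a=1..z=26) + 18.
Undoing it on 28.23.41.23.30: 28→(28−18)÷1=10=j, 23→(23−18)÷1=5=e, 41→(41−18)÷1=23=w, 23→(23−18)÷1=5=e, 30→(30−18)÷1=12=l.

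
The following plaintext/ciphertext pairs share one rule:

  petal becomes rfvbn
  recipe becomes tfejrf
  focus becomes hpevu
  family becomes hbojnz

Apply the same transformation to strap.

uutbr

Shifts by position in petal: pos 0: p→r (+2), pos 1: e→f (+1), pos 2: t→v (+2), pos 3: a→b (+1) — repeating every 2. It's a Vigenère-style cipher with numeric key [2,1]: position i shifts by key[i mod 2].
For strap: s+2=u, t+1=u, r+2=t, a+1=b, p+2=r.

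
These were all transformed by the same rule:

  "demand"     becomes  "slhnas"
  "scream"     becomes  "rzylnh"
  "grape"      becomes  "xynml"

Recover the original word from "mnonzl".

palace

d(3)→s(18) and e(4)→l(11) fit y≡19x+13 (mod 26); the inverse of 19 mod 26 is 11. Each letter's alphabet position (a=0..z=25) is mapped through 19·x+13 mod 26 — an affine cipher.
Reversing it on mnonzl: m(12)→11·(12−13)≡15=p; n(13)→11·(13−13)≡0=a; o(14)→11·(14−13)≡11=l; n(13)→11·(13−13)≡0=a; z(25)→11·(25−13)≡2=c; l(11)→11·(11−13)≡4=e (all mod 26).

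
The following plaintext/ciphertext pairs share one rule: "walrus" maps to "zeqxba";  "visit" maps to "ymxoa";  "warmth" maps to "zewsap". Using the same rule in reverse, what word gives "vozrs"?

In walrus: w→z is +3, a→e is +4, l→q is +5, r→x is +6 — the shift increases by 1 each position. Letter i (0-indexed) is shifted by i+3, so successive shifts are 3, 4, 5, ….
Decoding vozrs: v−3=s, o−4=k, z−5=u, r−6=l, s−7=l.

skull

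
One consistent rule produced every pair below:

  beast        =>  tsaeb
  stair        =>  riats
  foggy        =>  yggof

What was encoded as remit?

The output letters match the input read backwards: beast reversed is tsaeb. It's just the letters in reverse order.
Undoing it on remit: then reverse → timer.

timer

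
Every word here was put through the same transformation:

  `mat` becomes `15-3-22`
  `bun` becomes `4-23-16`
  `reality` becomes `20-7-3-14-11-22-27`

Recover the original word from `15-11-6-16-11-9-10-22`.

midnight

m is letter #13 and maps to 15: an offset of 2. Letters become their 1-based position plus 2 (so a→3, b→4, …).
Undoing it on 15-11-6-16-11-9-10-22: 15→(15−2)÷1=13=m, 11→(11−2)÷1=9=i, 6→(6−2)÷1=4=d, 16→(16−2)÷1=14=n, 11→(11−2)÷1=9=i, 9→(9−2)÷1=7=g, 10→(10−2)÷1=8=h, 22→(22−2)÷1=20=t.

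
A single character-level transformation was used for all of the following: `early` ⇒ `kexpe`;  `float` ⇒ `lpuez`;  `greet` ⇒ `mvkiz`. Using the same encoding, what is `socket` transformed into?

ysiokx

Shifts by position in early: pos 0: e→k (+6), pos 1: a→e (+4), pos 2: r→x (+6), pos 3: l→p (+4) — repeating every 2. A repeating key of period 2 is used — shifts +6, +4 over and over.
On socket: s+6=y, o+4=s, c+6=i, k+4=o, e+6=k, t+4=x.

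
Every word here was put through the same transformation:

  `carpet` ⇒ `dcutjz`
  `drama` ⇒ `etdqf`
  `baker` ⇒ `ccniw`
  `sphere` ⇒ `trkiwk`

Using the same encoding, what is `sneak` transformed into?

In carpet: c→d is +1, a→c is +2, r→u is +3, p→t is +4 — the shift increases by 1 each position. The shift increases by 1 at each position, starting from +1: 1, 2, 3, ….
On sneak: s+1=t, n+2=p, e+3=h, a+4=e, k+5=p.

tphep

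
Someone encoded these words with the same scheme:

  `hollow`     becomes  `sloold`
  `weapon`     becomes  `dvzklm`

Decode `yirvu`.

Each letter is replaced by its mirror in the alphabet: a↔z, b↔y, c↔x, and so on (the Atbash cipher).
Reversing it on yirvu: y↔b, i↔r, r↔i, v↔e, u↔f.

brief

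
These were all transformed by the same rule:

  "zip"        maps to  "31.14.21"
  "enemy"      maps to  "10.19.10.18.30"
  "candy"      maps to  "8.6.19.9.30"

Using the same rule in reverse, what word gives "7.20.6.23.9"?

Letters become their 1-based position plus 5 (so a→6, b→7, …).
Undoing it on 7.20.6.23.9: 7→(7−5)÷1=2=b, 20→(20−5)÷1=15=o, 6→(6−5)÷1=1=a, 23→(23−5)÷1=18=r, 9→(9−5)÷1=4=d.

board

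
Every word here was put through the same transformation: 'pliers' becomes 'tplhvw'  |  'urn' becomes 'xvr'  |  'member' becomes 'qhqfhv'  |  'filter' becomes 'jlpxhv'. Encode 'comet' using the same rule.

grqhx

Vowels shift forward by 3 and consonants shift forward by 4.
Applying it to comet: c(cons)+4=g, o(vowel)+3=r, m(cons)+4=q, e(vowel)+3=h, t(cons)+4=x.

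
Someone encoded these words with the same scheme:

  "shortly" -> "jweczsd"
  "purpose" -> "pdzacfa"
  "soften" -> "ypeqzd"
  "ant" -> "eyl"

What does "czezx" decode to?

motor

The output letters match the input read backwards, each shifted +11: shortly reversed is yltrohs. The word is reversed, then every letter is shifted forward by 11.
Reversing it on czezx: shift back: c−11=r, z−11=o, e−11=t, z−11=o, x−11=m → rotom; then reverse → motor.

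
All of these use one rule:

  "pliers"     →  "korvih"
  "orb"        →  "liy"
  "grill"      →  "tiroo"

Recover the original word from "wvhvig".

desert

Each pair mirrors across the alphabet (p↔k, l↔o, i↔r): positions sum to 25. This is the alphabet-reversal cipher (Atbash): a becomes z, b becomes y, etc.
Reversing it on wvhvig: w↔d, v↔e, h↔s, v↔e, i↔r, g↔t.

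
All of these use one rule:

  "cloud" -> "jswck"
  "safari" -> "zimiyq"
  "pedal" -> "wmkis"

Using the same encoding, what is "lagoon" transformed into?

The shift depends on letter class: consonant c→j is +7, but vowel o→w is +8. The rule splits by letter class: vowels +8, consonants +7.
On lagoon: l(cons)+7=s, a(vowel)+8=i, g(cons)+7=n, o(vowel)+8=w, o(vowel)+8=w, n(cons)+7=u.

sinwwu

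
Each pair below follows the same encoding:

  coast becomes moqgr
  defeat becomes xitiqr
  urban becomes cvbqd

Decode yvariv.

writer

c(2)→m(12) and o(14)→o(14) fit y≡11x+16 (mod 26); the inverse of 11 mod 26 is 19. Treating letters as 0–25, the rule is x ↦ 11x + 16 (mod 26).
Decoding yvariv: y(24)→19·(24−16)≡22=w; v(21)→19·(21−16)≡17=r; a(0)→19·(0−16)≡8=i; r(17)→19·(17−16)≡19=t; i(8)→19·(8−16)≡4=e; v(21)→19·(21−16)≡17=r (all mod 26).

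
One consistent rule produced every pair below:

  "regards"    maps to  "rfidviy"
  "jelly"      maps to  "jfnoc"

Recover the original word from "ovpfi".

In regards: r→r is +0, e→f is +1, g→i is +2, a→d is +3 — the shift increases by 1 each position. The shift increases by 1 at each position, starting from +0: 0, 1, 2, ….
Undoing it on ovpfi: o−0=o, v−1=u, p−2=n, f−3=c, i−4=e.

ounce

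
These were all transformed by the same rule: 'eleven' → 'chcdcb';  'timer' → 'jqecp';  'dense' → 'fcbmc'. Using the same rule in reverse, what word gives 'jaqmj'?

Treating letters as 0–25, the rule is x ↦ 23x + 14 (mod 26).
Undoing it on jaqmj: j(9)→17·(9−14)≡19=t; a(0)→17·(0−14)≡22=w; q(16)→17·(16−14)≡8=i; m(12)→17·(12−14)≡18=s; j(9)→17·(9−14)≡19=t (all mod 26).

twist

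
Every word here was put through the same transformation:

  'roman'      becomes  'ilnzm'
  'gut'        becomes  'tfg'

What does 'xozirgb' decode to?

clarity

Each pair mirrors across the alphabet (r↔i, o↔l, m↔n): positions sum to 25. Letters are reflected about the middle of the alphabet (position → 25−position): Atbash.
Reversing it on xozirgb: x↔c, o↔l, z↔a, i↔r, r↔i, g↔t, b↔y.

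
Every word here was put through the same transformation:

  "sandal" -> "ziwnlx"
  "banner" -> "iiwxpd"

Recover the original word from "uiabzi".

narrow

The shift increases by 1 at each position, starting from +7: 7, 8, 9, ….
Decoding uiabzi: u−7=n, i−8=a, a−9=r, b−10=r, z−11=o, i−12=w.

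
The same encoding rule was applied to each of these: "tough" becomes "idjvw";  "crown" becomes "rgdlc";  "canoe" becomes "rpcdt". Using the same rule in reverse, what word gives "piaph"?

Compare letters: t→i is +15, o→d is +15, u→j is +15 — a constant shift. Every letter moves 15 places later in the alphabet, wrapping around z→a.
Decoding piaph: p−15=a, i−15=t, a−15=l, p−15=a, h−15=s.

atlas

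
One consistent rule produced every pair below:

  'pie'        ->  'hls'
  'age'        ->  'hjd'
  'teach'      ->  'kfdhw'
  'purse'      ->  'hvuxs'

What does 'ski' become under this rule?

The output letters match the input read backwards, each shifted +3: pie reversed is eip. Read the word backwards and shift each letter +3.
Applying it to ski: reverse → iks; then shift: i+3=l, k+3=n, s+3=v.

lnv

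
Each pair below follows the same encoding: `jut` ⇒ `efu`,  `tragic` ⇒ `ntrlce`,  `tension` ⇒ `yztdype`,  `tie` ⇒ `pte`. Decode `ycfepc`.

The word is reversed, then every letter is shifted forward by 11.
Undoing it on ycfepc: shift back: y−11=n, c−11=r, f−11=u, e−11=t, p−11=e, c−11=r → nruter; then reverse → return.

return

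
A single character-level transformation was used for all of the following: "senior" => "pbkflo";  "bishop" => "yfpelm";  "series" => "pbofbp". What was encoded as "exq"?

Compare letters: s→p is +23, e→b is +23, n→k is +23 — a constant shift. Every letter moves 23 places later in the alphabet, wrapping around z→a.
Undoing it on exq: e−23=h, x−23=a, q−23=t.

hat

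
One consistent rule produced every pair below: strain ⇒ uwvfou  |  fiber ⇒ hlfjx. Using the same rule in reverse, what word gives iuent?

grain

In strain: s→u is +2, t→w is +3, r→v is +4, a→f is +5 — the shift increases by 1 each position. The shift increases by 1 at each position, starting from +2: 2, 3, 4, ….
Reversing it on iuent: i−2=g, u−3=r, e−4=a, n−5=i, t−6=n.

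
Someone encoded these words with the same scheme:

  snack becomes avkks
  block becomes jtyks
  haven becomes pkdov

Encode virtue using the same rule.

The shift depends on letter class: consonant s→a is +8, but vowel a→k is +10. Vowels shift forward by 10 and consonants shift forward by 8.
On virtue: v(cons)+8=d, i(vowel)+10=s, r(cons)+8=z, t(cons)+8=b, u(vowel)+10=e, e(vowel)+10=o.

dszbeo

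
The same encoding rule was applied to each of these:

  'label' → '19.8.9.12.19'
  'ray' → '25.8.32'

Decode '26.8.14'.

sag

l is letter #12 and maps to 19: an offset of 7. Each letter is replaced by its alphabet position (a=1..z=26) + 7.
Reversing it on 26.8.14: 26→(26−7)÷1=19=s, 8→(8−7)÷1=1=a, 14→(14−7)÷1=7=g.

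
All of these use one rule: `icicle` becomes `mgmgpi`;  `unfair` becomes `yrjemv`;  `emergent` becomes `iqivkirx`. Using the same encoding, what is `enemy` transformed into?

iriqc

Each letter is shifted forward by 4 in the alphabet (a Caesar shift of +4).
On enemy: e+4=i, n+4=r, e+4=i, m+4=q, y+4=c.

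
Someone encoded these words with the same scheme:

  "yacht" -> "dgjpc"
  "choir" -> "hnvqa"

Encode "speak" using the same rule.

xvlit

In yacht: y→d is +5, a→g is +6, c→j is +7, h→p is +8 — the shift increases by 1 each position. Each letter shifts forward by (position + 5), i.e. 5, 6, 7, … — the shift grows by one for each successive letter.
Applying it to speak: s+5=x, p+6=v, e+7=l, a+8=i, k+9=t.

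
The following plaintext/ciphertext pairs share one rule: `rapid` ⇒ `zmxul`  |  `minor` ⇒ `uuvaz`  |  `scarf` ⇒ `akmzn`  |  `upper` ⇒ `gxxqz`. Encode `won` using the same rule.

eav

The shift depends on letter class: consonant r→z is +8, but vowel a→m is +12. Two shifts are in play — +12 for a/e/i/o/u, +8 for every other letter.
Applying it to won: w(cons)+8=e, o(vowel)+12=a, n(cons)+8=v.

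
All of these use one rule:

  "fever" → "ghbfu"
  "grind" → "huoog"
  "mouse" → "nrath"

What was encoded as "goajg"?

Shifts by position in fever: pos 0: f→g (+1), pos 1: e→h (+3), pos 2: v→b (+6), pos 3: e→f (+1), pos 4: r→u (+3) — repeating every 3. The shifts repeat in a cycle of length 3: positions 0,1,… shift by +1, +3, +6, then the pattern repeats.
Reversing it on goajg: g−1=f, o−3=l, a−6=u, j−1=i, g−3=d.

fluid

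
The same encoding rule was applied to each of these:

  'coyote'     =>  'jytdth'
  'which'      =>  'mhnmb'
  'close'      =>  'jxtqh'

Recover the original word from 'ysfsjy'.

Read the word backwards and shift each letter +5.
Reversing it on ysfsjy: shift back: y−5=t, s−5=n, f−5=a, s−5=n, j−5=e, y−5=t → tnanet; then reverse → tenant.

tenant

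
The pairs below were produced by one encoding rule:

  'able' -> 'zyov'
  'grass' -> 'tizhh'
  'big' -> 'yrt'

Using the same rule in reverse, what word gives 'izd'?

raw

Each pair mirrors across the alphabet (a↔z, b↔y, l↔o): positions sum to 25. Each letter is replaced by its mirror in the alphabet: a↔z, b↔y, c↔x, and so on (the Atbash cipher).
Decoding izd: i↔r, z↔a, d↔w.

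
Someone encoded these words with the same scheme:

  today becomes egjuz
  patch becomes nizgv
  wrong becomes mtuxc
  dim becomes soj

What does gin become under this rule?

The output letters match the input read backwards, each shifted +6: today reversed is yadot. The word is reversed, then every letter is shifted forward by 6.
For gin: reverse → nig; then shift: n+6=t, i+6=o, g+6=m.

tom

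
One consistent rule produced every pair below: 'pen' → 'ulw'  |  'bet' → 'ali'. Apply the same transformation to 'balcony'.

fuvjshi

Read the word backwards and shift each letter +7.
Applying it to balcony: reverse → ynoclab; then shift: y+7=f, n+7=u, o+7=v, c+7=j, l+7=s, a+7=h, b+7=i.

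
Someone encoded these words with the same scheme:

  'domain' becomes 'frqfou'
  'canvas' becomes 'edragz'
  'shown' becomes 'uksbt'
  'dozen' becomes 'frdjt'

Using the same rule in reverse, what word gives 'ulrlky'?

singer

In domain: d→f is +2, o→r is +3, m→q is +4, a→f is +5 — the shift increases by 1 each position. Each letter shifts forward by (position + 2), i.e. 2, 3, 4, … — the shift grows by one for each successive letter.
Reversing it on ulrlky: u−2=s, l−3=i, r−4=n, l−5=g, k−6=e, y−7=r.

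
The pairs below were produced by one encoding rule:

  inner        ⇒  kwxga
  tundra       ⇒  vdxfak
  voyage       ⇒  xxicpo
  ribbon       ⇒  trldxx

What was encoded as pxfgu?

novel

Shifts by position in inner: pos 0: i→k (+2), pos 1: n→w (+9), pos 2: n→x (+10), pos 3: e→g (+2), pos 4: r→a (+9) — repeating every 3. A repeating key of period 3 is used — shifts +2, +9, +10 over and over.
Decoding pxfgu: p−2=n, x−9=o, f−10=v, g−2=e, u−9=l.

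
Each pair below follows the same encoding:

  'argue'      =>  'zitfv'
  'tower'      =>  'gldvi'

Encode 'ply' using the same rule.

kob

Each pair mirrors across the alphabet (a↔z, r↔i, g↔t): positions sum to 25. Each letter is replaced by its mirror in the alphabet: a↔z, b↔y, c↔x, and so on (the Atbash cipher).
On ply: p↔k, l↔o, y↔b.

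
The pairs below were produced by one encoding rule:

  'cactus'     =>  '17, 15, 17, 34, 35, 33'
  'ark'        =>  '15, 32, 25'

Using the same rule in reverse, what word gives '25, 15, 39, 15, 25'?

kayak

c is letter #3 and maps to 17: an offset of 14. Each letter is replaced by its alphabet position (a=1..z=26) + 14.
Decoding 25, 15, 39, 15, 25: 25→(25−14)÷1=11=k, 15→(15−14)÷1=1=a, 39→(39−14)÷1=25=y, 15→(15−14)÷1=1=a, 25→(25−14)÷1=11=k.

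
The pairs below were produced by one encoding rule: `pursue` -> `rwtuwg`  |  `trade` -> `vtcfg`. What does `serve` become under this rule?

Compare letters: p→r is +2, u→w is +2, r→t is +2 — a constant shift. This is a Caesar cipher with shift 2.
Applying it to serve: s+2=u, e+2=g, r+2=t, v+2=x, e+2=g.

ugtxg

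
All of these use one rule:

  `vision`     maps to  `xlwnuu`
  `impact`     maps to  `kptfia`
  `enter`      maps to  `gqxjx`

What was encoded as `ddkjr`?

In vision: v→x is +2, i→l is +3, s→w is +4, i→n is +5 — the shift increases by 1 each position. The shift increases by 1 at each position, starting from +2: 2, 3, 4, ….
Undoing it on ddkjr: d−2=b, d−3=a, k−4=g, j−5=e, r−6=l.

bagel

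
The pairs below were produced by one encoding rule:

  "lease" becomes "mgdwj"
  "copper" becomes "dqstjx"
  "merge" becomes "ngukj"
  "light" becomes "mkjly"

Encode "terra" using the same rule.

In lease: l→m is +1, e→g is +2, a→d is +3, s→w is +4 — the shift increases by 1 each position. The shift increases by 1 at each position, starting from +1: 1, 2, 3, ….
Applying it to terra: t+1=u, e+2=g, r+3=u, r+4=v, a+5=f.

uguvf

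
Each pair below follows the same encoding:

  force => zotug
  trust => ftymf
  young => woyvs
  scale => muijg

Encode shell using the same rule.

Treating letters as 0–25, the rule is x ↦ 19x + 8 (mod 26).
Applying it to shell: s(18)→19·18+8≡12=m; h(7)→19·7+8≡11=l; e(4)→19·4+8≡6=g; l(11)→19·11+8≡9=j; l(11)→19·11+8≡9=j (all mod 26).

mlgjj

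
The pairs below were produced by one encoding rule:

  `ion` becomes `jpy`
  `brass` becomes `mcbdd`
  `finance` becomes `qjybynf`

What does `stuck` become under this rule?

Vowels shift forward by 1 and consonants shift forward by 11.
For stuck: s(cons)+11=d, t(cons)+11=e, u(vowel)+1=v, c(cons)+11=n, k(cons)+11=v.

devnv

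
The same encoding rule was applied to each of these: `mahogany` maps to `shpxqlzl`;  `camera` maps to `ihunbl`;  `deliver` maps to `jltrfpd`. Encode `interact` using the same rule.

oubnblog

In mahogany: m→s is +6, a→h is +7, h→p is +8, o→x is +9 — the shift increases by 1 each position. Each letter shifts forward by (position + 6), i.e. 6, 7, 8, … — the shift grows by one for each successive letter.
On interact: i+6=o, n+7=u, t+8=b, e+9=n, r+10=b, a+11=l, c+12=o, t+13=g.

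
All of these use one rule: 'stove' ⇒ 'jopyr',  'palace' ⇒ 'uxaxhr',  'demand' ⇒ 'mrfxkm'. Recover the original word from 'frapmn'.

s(18)→j(9) and t(19)→o(14) fit y≡5x+23 (mod 26); the inverse of 5 mod 26 is 21. Treating letters as 0–25, the rule is x ↦ 5x + 23 (mod 26).
Reversing it on frapmn: f(5)→21·(5−23)≡12=m; r(17)→21·(17−23)≡4=e; a(0)→21·(0−23)≡11=l; p(15)→21·(15−23)≡14=o; m(12)→21·(12−23)≡3=d; n(13)→21·(13−23)≡24=y (all mod 26).

melody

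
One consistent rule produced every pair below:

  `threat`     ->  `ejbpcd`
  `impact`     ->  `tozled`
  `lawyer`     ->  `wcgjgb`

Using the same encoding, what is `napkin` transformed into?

yczvkx

A repeating key of period 3 is used — shifts +11, +2, +10 over and over.
On napkin: n+11=y, a+2=c, p+10=z, k+11=v, i+2=k, n+10=x.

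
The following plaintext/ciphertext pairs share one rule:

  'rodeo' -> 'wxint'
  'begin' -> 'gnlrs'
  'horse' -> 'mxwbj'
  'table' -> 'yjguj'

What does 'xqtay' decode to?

A repeating key of period 2 is used — shifts +5, +9 over and over.
Decoding xqtay: x−5=s, q−9=h, t−5=o, a−9=r, y−5=t.

short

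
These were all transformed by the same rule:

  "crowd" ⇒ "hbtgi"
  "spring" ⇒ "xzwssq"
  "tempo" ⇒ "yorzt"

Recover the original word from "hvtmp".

Shifts by position in crowd: pos 0: c→h (+5), pos 1: r→b (+10), pos 2: o→t (+5), pos 3: w→g (+10) — repeating every 2. It's a Vigenère-style cipher with numeric key [5,10]: position i shifts by key[i mod 2].
Reversing it on hvtmp: h−5=c, v−10=l, t−5=o, m−10=c, p−5=k.

clock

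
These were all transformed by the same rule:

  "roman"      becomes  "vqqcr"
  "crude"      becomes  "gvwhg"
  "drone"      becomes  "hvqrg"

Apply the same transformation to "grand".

kvcrh

The shift depends on letter class: consonant r→v is +4, but vowel o→q is +2. The rule splits by letter class: vowels +2, consonants +4.
On grand: g(cons)+4=k, r(cons)+4=v, a(vowel)+2=c, n(cons)+4=r, d(cons)+4=h.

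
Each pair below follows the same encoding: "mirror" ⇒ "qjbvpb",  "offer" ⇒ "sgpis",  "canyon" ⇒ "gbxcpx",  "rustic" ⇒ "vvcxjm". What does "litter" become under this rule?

Shifts by position in mirror: pos 0: m→q (+4), pos 1: i→j (+1), pos 2: r→b (+10), pos 3: r→v (+4), pos 4: o→p (+1), pos 5: r→b (+10) — repeating every 3. A repeating key of period 3 is used — shifts +4, +1, +10 over and over.
On litter: l+4=p, i+1=j, t+10=d, t+4=x, e+1=f, r+10=b.

pjdxfb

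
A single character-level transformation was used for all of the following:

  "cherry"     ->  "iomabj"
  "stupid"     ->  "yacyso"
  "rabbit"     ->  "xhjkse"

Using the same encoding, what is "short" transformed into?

The shift increases by 1 at each position, starting from +6: 6, 7, 8, ….
For short: s+6=y, h+7=o, o+8=w, r+9=a, t+10=d.

yowad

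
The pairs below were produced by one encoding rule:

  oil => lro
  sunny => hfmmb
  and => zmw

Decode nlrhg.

moist

Each pair mirrors across the alphabet (o↔l, i↔r, l↔o): positions sum to 25. Each letter is replaced by its mirror in the alphabet: a↔z, b↔y, c↔x, and so on (the Atbash cipher).
Reversing it on nlrhg: n↔m, l↔o, r↔i, h↔s, g↔t.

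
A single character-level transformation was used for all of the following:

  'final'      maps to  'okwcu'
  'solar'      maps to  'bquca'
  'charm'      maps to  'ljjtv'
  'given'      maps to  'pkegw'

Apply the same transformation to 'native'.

A repeating key of period 2 is used — shifts +9, +2 over and over.
On native: n+9=w, a+2=c, t+9=c, i+2=k, v+9=e, e+2=g.

wcckeg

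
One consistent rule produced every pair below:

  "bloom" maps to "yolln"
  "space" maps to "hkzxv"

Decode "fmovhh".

Each pair mirrors across the alphabet (b↔y, l↔o, o↔l): positions sum to 25. Each letter is replaced by its mirror in the alphabet: a↔z, b↔y, c↔x, and so on (the Atbash cipher).
Reversing it on fmovhh: f↔u, m↔n, o↔l, v↔e, h↔s, h↔s.

unless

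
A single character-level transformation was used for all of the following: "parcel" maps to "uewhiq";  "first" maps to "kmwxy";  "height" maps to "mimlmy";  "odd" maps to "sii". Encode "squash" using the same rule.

xvyexm

The shift depends on letter class: consonant p→u is +5, but vowel a→e is +4. The rule splits by letter class: vowels +4, consonants +5.
For squash: s(cons)+5=x, q(cons)+5=v, u(vowel)+4=y, a(vowel)+4=e, s(cons)+5=x, h(cons)+5=m.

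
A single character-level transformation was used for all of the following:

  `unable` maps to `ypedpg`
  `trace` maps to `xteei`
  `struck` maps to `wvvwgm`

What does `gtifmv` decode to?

credit

Shifts by position in unable: pos 0: u→y (+4), pos 1: n→p (+2), pos 2: a→e (+4), pos 3: b→d (+2) — repeating every 2. It's a Vigenère-style cipher with numeric key [4,2]: position i shifts by key[i mod 2].
Undoing it on gtifmv: g−4=c, t−2=r, i−4=e, f−2=d, m−4=i, v−2=t.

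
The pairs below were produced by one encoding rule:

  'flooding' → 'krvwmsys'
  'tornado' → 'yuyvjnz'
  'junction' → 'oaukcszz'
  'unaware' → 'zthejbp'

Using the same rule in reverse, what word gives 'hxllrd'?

credit

In flooding: f→k is +5, l→r is +6, o→v is +7, o→w is +8 — the shift increases by 1 each position. Letter i (0-indexed) is shifted by i+5, so successive shifts are 5, 6, 7, ….
Undoing it on hxllrd: h−5=c, x−6=r, l−7=e, l−8=d, r−9=i, d−10=t.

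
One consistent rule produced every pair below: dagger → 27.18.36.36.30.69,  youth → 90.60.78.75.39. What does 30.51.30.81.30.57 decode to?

eleven

d(#4)→27 and a(#1)→18: differences scale by 3, so n = 3·pos + 15. With a=1..z=26, the number is 3·pos + 15.
Decoding 30.51.30.81.30.57: 30→(30−15)÷3=5=e, 51→(51−15)÷3=12=l, 30→(30−15)÷3=5=e, 81→(81−15)÷3=22=v, 30→(30−15)÷3=5=e, 57→(57−15)÷3=14=n.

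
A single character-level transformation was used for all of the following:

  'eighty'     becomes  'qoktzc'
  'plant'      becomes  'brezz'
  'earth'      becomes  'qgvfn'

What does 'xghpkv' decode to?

ladder

Shifts by position in eighty: pos 0: e→q (+12), pos 1: i→o (+6), pos 2: g→k (+4), pos 3: h→t (+12), pos 4: t→z (+6), pos 5: y→c (+4) — repeating every 3. A repeating key of period 3 is used — shifts +12, +6, +4 over and over.
Reversing it on xghpkv: x−12=l, g−6=a, h−4=d, p−12=d, k−6=e, v−4=r.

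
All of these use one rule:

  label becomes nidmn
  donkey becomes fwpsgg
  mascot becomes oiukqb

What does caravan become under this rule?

Shifts by position in label: pos 0: l→n (+2), pos 1: a→i (+8), pos 2: b→d (+2), pos 3: e→m (+8) — repeating every 2. It's a Vigenère-style cipher with numeric key [2,8]: position i shifts by key[i mod 2].
For caravan: c+2=e, a+8=i, r+2=t, a+8=i, v+2=x, a+8=i, n+2=p.

eitixip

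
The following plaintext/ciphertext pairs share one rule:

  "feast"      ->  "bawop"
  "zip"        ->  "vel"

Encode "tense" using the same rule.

Compare letters: f→b is +22, e→a is +22, a→w is +22 — a constant shift. It's a constant shift of +22 (ROT22).
For tense: t+22=p, e+22=a, n+22=j, s+22=o, e+22=a.

pajoa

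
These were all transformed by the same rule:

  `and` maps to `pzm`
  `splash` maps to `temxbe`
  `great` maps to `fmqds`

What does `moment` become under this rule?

fzqyay

The output letters match the input read backwards, each shifted +12: and reversed is dna. Read the word backwards and shift each letter +12.
Applying it to moment: reverse → tnemom; then shift: t+12=f, n+12=z, e+12=q, m+12=y, o+12=a, m+12=y.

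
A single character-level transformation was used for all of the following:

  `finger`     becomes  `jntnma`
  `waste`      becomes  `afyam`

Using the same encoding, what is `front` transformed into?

jwuub

Each letter shifts forward by (position + 4), i.e. 4, 5, 6, … — the shift grows by one for each successive letter.
On front: f+4=j, r+5=w, o+6=u, n+7=u, t+8=b.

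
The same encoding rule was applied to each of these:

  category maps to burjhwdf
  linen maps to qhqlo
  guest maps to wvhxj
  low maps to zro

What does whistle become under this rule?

The output letters match the input read backwards, each shifted +3: category reversed is yrogetac. The word is reversed, then every letter is shifted forward by 3.
For whistle: reverse → eltsihw; then shift: e+3=h, l+3=o, t+3=w, s+3=v, i+3=l, h+3=k, w+3=z.

howvlkz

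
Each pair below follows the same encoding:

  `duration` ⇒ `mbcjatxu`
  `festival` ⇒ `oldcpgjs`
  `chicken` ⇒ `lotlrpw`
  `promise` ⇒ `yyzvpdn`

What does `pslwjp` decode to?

glance

Shifts by position in duration: pos 0: d→m (+9), pos 1: u→b (+7), pos 2: r→c (+11), pos 3: a→j (+9), pos 4: t→a (+7), pos 5: i→t (+11) — repeating every 3. A repeating key of period 3 is used — shifts +9, +7, +11 over and over.
Undoing it on pslwjp: p−9=g, s−7=l, l−11=a, w−9=n, j−7=c, p−11=e.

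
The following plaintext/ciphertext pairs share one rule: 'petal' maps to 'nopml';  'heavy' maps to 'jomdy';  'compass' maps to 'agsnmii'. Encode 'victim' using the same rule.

dqapqs

p(15)→n(13) and e(4)→o(14) fit y≡7x+12 (mod 26); the inverse of 7 mod 26 is 15. This is an affine cipher: with a=0,…,z=25, each position x becomes (7x+12) mod 26.
Applying it to victim: v(21)→7·21+12≡3=d; i(8)→7·8+12≡16=q; c(2)→7·2+12≡0=a; t(19)→7·19+12≡15=p; i(8)→7·8+12≡16=q; m(12)→7·12+12≡18=s (all mod 26).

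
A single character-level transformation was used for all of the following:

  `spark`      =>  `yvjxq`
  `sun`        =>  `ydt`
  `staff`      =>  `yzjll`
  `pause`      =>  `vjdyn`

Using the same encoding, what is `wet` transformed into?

The shift depends on letter class: consonant s→y is +6, but vowel a→j is +9. Two shifts are in play — +9 for a/e/i/o/u, +6 for every other letter.
For wet: w(cons)+6=c, e(vowel)+9=n, t(cons)+6=z.

cnz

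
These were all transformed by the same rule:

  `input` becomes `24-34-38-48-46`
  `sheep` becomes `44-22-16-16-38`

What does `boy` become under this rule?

10-36-56

i(#9)→24 and n(#14)→34: differences scale by 2, so n = 2·pos + 6. Each letter becomes 2×(its alphabet position, a=1..z=26) + 6.
For boy: b=2→10, o=15→36, y=25→56.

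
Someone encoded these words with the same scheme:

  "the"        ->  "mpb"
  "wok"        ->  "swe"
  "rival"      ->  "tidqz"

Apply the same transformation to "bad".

lij

The output letters match the input read backwards, each shifted +8: the reversed is eht. The word is reversed, then every letter is shifted forward by 8.
For bad: reverse → dab; then shift: d+8=l, a+8=i, b+8=j.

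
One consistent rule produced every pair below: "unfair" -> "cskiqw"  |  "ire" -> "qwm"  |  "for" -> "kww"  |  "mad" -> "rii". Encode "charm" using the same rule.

hmiwr

The shift depends on letter class: consonant n→s is +5, but vowel u→c is +8. Two shifts are in play — +8 for a/e/i/o/u, +5 for every other letter.
On charm: c(cons)+5=h, h(cons)+5=m, a(vowel)+8=i, r(cons)+5=w, m(cons)+5=r.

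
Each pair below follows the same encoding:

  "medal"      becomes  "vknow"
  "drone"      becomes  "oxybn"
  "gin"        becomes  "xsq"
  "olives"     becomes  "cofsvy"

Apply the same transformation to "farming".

The output letters match the input read backwards, each shifted +10: medal reversed is ladem. Two steps: reverse the string, then apply a Caesar shift of +10.
On farming: reverse → gnimraf; then shift: g+10=q, n+10=x, i+10=s, m+10=w, r+10=b, a+10=k, f+10=p.

qxswbkp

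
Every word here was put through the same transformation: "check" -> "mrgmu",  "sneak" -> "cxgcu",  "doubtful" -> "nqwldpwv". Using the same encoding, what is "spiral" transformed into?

czkbcv

The shift depends on letter class: consonant c→m is +10, but vowel e→g is +2. The rule splits by letter class: vowels +2, consonants +10.
Applying it to spiral: s(cons)+10=c, p(cons)+10=z, i(vowel)+2=k, r(cons)+10=b, a(vowel)+2=c, l(cons)+10=v.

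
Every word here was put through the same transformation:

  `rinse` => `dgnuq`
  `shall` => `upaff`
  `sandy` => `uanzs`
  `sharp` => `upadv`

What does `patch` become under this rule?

r(17)→d(3) and i(8)→g(6) fit y≡17x+0 (mod 26); the inverse of 17 mod 26 is 23. This is an affine cipher: with a=0,…,z=25, each position x becomes (17x+0) mod 26.
On patch: p(15)→17·15+0≡21=v; a(0)→17·0+0≡0=a; t(19)→17·19+0≡11=l; c(2)→17·2+0≡8=i; h(7)→17·7+0≡15=p (all mod 26).

valip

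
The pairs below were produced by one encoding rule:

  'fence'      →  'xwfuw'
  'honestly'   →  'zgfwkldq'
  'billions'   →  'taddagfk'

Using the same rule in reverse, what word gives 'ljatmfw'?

Compare letters: f→x is +18, e→w is +18, n→f is +18 — a constant shift. Each letter is shifted forward by 18 in the alphabet (a Caesar shift of +18).
Undoing it on ljatmfw: l−18=t, j−18=r, a−18=i, t−18=b, m−18=u, f−18=n, w−18=e.

tribune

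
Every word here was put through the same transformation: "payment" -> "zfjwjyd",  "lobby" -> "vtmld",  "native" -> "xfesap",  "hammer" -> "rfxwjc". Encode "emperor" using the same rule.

oraowzb

Shifts by position in payment: pos 0: p→z (+10), pos 1: a→f (+5), pos 2: y→j (+11), pos 3: m→w (+10), pos 4: e→j (+5), pos 5: n→y (+11) — repeating every 3. The shifts repeat in a cycle of length 3: positions 0,1,… shift by +10, +5, +11, then the pattern repeats.
Applying it to emperor: e+10=o, m+5=r, p+11=a, e+10=o, r+5=w, o+11=z, r+10=b.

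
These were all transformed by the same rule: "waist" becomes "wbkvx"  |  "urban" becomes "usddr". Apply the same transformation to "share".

In waist: w→w is +0, a→b is +1, i→k is +2, s→v is +3 — the shift increases by 1 each position. The shift increases by 1 at each position, starting from +0: 0, 1, 2, ….
Applying it to share: s+0=s, h+1=i, a+2=c, r+3=u, e+4=i.

sicui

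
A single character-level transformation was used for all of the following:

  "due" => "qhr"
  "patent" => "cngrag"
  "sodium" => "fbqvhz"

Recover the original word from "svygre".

filter

Every letter moves 13 places later in the alphabet, wrapping around z→a.
Decoding svygre: s−13=f, v−13=i, y−13=l, g−13=t, r−13=e, e−13=r.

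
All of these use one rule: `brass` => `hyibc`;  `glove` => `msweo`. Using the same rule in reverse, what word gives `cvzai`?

worry

In brass: b→h is +6, r→y is +7, a→i is +8, s→b is +9 — the shift increases by 1 each position. Each letter shifts forward by (position + 6), i.e. 6, 7, 8, … — the shift grows by one for each successive letter.
Undoing it on cvzai: c−6=w, v−7=o, z−8=r, a−9=r, i−10=y.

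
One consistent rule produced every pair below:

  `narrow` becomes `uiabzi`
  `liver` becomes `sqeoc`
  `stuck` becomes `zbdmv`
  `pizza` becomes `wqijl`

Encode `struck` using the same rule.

zbaenw

In narrow: n→u is +7, a→i is +8, r→a is +9, r→b is +10 — the shift increases by 1 each position. Letter i (0-indexed) is shifted by i+7, so successive shifts are 7, 8, 9, ….
For struck: s+7=z, t+8=b, r+9=a, u+10=e, c+11=n, k+12=w.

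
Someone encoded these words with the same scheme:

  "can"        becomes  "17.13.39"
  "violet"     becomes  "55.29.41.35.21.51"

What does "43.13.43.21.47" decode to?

With a=1..z=26, the number is 2·pos + 11.
Reversing it on 43.13.43.21.47: 43→(43−11)÷2=16=p, 13→(13−11)÷2=1=a, 43→(43−11)÷2=16=p, 21→(21−11)÷2=5=e, 47→(47−11)÷2=18=r.

paper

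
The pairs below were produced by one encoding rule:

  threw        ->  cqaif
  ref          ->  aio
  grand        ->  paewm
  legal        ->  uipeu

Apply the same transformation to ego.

The shift depends on letter class: consonant t→c is +9, but vowel e→i is +4. Two shifts are in play — +4 for a/e/i/o/u, +9 for every other letter.
Applying it to ego: e(vowel)+4=i, g(cons)+9=p, o(vowel)+4=s.

ips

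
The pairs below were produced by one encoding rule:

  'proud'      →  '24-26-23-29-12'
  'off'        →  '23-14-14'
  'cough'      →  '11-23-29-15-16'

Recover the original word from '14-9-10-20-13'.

The number is (letter's place in the alphabet, a=1) + 8.
Undoing it on 14-9-10-20-13: 14→(14−8)÷1=6=f, 9→(9−8)÷1=1=a, 10→(10−8)÷1=2=b, 20→(20−8)÷1=12=l, 13→(13−8)÷1=5=e.

fable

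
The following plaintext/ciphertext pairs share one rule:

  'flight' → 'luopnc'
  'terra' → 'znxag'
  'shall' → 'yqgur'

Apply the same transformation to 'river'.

xrbnx

A repeating key of period 2 is used — shifts +6, +9 over and over.
For river: r+6=x, i+9=r, v+6=b, e+9=n, r+6=x.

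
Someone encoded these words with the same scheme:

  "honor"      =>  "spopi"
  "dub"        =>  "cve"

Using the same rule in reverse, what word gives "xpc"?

bow

The output letters match the input read backwards, each shifted +1: honor reversed is ronoh. Two steps: reverse the string, then apply a Caesar shift of +1.
Reversing it on xpc: shift back: x−1=w, p−1=o, c−1=b → wob; then reverse → bow.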